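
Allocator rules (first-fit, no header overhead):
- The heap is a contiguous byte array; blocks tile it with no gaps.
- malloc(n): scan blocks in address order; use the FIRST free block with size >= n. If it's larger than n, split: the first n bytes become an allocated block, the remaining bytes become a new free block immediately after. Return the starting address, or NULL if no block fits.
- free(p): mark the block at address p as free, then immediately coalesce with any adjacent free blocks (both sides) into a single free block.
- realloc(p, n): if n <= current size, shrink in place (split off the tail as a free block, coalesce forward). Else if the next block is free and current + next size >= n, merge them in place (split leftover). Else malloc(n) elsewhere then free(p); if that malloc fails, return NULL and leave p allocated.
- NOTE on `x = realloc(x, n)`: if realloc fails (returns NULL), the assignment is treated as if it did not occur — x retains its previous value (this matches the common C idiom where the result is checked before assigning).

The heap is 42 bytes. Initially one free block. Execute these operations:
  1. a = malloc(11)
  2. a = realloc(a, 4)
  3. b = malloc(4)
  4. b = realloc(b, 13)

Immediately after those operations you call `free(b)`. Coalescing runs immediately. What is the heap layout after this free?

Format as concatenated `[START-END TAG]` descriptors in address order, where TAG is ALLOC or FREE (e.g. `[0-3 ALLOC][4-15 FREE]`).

Answer: [0-3 ALLOC][4-41 FREE]

Derivation:
Op 1: a = malloc(11) -> a = 0; heap: [0-10 ALLOC][11-41 FREE]
Op 2: a = realloc(a, 4) -> a = 0; heap: [0-3 ALLOC][4-41 FREE]
Op 3: b = malloc(4) -> b = 4; heap: [0-3 ALLOC][4-7 ALLOC][8-41 FREE]
Op 4: b = realloc(b, 13) -> b = 4; heap: [0-3 ALLOC][4-16 ALLOC][17-41 FREE]
free(b): b = 4 -> block [4-16 ALLOC]; mark free, coalesce with adjacent free neighbors -> [0-3 ALLOC][4-41 FREE]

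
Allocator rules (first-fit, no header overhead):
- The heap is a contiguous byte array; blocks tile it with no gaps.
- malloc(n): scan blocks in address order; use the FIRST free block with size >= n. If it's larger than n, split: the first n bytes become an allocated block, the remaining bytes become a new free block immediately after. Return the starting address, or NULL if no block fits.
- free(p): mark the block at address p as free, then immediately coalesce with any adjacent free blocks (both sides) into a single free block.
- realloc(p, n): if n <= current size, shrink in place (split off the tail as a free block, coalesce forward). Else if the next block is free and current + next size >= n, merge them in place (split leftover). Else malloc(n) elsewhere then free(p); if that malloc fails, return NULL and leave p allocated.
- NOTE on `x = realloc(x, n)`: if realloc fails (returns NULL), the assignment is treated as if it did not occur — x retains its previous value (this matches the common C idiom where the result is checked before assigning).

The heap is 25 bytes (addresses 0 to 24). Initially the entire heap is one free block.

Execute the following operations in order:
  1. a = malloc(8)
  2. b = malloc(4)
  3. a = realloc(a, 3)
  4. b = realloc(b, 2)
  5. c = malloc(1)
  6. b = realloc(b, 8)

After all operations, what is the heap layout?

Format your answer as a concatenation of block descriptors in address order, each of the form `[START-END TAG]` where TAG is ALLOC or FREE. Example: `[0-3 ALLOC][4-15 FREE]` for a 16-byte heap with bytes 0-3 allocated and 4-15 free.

Answer: [0-2 ALLOC][3-3 ALLOC][4-7 FREE][8-15 ALLOC][16-24 FREE]

Derivation:
Op 1: a = malloc(8) -> a = 0; heap: [0-7 ALLOC][8-24 FREE]
Op 2: b = malloc(4) -> b = 8; heap: [0-7 ALLOC][8-11 ALLOC][12-24 FREE]
Op 3: a = realloc(a, 3) -> a = 0; heap: [0-2 ALLOC][3-7 FREE][8-11 ALLOC][12-24 FREE]
Op 4: b = realloc(b, 2) -> b = 8; heap: [0-2 ALLOC][3-7 FREE][8-9 ALLOC][10-24 FREE]
Op 5: c = malloc(1) -> c = 3; heap: [0-2 ALLOC][3-3 ALLOC][4-7 FREE][8-9 ALLOC][10-24 FREE]
Op 6: b = realloc(b, 8) -> b = 8; heap: [0-2 ALLOC][3-3 ALLOC][4-7 FREE][8-15 ALLOC][16-24 FREE]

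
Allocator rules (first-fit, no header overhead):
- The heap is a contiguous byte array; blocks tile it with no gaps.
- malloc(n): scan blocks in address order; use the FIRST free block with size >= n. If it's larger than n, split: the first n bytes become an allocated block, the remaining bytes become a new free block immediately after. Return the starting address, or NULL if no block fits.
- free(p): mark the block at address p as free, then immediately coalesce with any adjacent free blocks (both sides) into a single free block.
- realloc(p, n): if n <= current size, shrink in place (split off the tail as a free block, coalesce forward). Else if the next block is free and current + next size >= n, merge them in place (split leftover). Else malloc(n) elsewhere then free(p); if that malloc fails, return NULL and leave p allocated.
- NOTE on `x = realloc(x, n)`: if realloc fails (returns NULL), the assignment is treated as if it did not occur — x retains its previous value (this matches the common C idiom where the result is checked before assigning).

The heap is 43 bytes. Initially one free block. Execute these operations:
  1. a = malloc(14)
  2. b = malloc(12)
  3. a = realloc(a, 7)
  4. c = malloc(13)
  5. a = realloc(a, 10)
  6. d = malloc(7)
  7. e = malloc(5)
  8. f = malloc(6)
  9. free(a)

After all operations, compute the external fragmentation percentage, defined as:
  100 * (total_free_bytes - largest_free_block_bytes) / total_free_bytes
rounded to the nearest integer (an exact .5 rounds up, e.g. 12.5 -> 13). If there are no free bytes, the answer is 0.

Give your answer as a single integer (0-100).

Op 1: a = malloc(14) -> a = 0; heap: [0-13 ALLOC][14-42 FREE]
Op 2: b = malloc(12) -> b = 14; heap: [0-13 ALLOC][14-25 ALLOC][26-42 FREE]
Op 3: a = realloc(a, 7) -> a = 0; heap: [0-6 ALLOC][7-13 FREE][14-25 ALLOC][26-42 FREE]
Op 4: c = malloc(13) -> c = 26; heap: [0-6 ALLOC][7-13 FREE][14-25 ALLOC][26-38 ALLOC][39-42 FREE]
Op 5: a = realloc(a, 10) -> a = 0; heap: [0-9 ALLOC][10-13 FREE][14-25 ALLOC][26-38 ALLOC][39-42 FREE]
Op 6: d = malloc(7) -> d = NULL; heap: [0-9 ALLOC][10-13 FREE][14-25 ALLOC][26-38 ALLOC][39-42 FREE]
Op 7: e = malloc(5) -> e = NULL; heap: [0-9 ALLOC][10-13 FREE][14-25 ALLOC][26-38 ALLOC][39-42 FREE]
Op 8: f = malloc(6) -> f = NULL; heap: [0-9 ALLOC][10-13 FREE][14-25 ALLOC][26-38 ALLOC][39-42 FREE]
Op 9: free(a) -> (freed a); heap: [0-13 FREE][14-25 ALLOC][26-38 ALLOC][39-42 FREE]
Free blocks: [14 4] total_free=18 largest=14 -> 100*(18-14)/18 = 400/18 ≈ 22.222 -> rounds to 22

Answer: 22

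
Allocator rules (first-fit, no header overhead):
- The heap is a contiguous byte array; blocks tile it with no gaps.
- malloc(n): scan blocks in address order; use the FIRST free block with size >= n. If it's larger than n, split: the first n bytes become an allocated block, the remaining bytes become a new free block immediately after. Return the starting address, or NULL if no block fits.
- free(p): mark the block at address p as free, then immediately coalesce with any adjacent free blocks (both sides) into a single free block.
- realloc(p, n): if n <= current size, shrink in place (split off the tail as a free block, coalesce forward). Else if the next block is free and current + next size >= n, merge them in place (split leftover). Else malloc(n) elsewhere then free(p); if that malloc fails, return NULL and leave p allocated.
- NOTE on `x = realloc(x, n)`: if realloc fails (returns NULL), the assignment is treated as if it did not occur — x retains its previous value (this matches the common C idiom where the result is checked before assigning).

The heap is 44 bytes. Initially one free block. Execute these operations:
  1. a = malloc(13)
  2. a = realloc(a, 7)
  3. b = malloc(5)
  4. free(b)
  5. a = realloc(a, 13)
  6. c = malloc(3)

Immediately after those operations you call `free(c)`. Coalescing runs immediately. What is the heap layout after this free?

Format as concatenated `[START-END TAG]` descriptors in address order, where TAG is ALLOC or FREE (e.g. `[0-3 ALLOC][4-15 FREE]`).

Op 1: a = malloc(13) -> a = 0; heap: [0-12 ALLOC][13-43 FREE]
Op 2: a = realloc(a, 7) -> a = 0; heap: [0-6 ALLOC][7-43 FREE]
Op 3: b = malloc(5) -> b = 7; heap: [0-6 ALLOC][7-11 ALLOC][12-43 FREE]
Op 4: free(b) -> (freed b); heap: [0-6 ALLOC][7-43 FREE]
Op 5: a = realloc(a, 13) -> a = 0; heap: [0-12 ALLOC][13-43 FREE]
Op 6: c = malloc(3) -> c = 13; heap: [0-12 ALLOC][13-15 ALLOC][16-43 FREE]
free(c): c = 13 -> block [13-15 ALLOC]; mark free, coalesce with adjacent free neighbors -> [0-12 ALLOC][13-43 FREE]

Answer: [0-12 ALLOC][13-43 FREE]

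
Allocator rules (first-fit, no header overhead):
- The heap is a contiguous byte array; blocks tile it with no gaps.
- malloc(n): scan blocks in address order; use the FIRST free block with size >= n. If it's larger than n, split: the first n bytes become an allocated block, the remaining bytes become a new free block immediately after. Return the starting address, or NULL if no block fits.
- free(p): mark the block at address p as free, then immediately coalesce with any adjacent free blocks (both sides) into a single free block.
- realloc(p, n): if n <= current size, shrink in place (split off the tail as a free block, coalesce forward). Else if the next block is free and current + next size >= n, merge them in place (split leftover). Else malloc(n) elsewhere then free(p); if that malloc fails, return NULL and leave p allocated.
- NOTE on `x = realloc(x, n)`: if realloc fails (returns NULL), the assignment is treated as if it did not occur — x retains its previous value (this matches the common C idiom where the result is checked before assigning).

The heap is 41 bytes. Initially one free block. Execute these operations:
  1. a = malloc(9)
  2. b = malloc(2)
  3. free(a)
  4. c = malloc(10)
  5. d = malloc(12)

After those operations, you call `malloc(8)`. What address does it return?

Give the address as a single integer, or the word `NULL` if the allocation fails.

Answer: 0

Derivation:
Op 1: a = malloc(9) -> a = 0; heap: [0-8 ALLOC][9-40 FREE]
Op 2: b = malloc(2) -> b = 9; heap: [0-8 ALLOC][9-10 ALLOC][11-40 FREE]
Op 3: free(a) -> (freed a); heap: [0-8 FREE][9-10 ALLOC][11-40 FREE]
Op 4: c = malloc(10) -> c = 11; heap: [0-8 FREE][9-10 ALLOC][11-20 ALLOC][21-40 FREE]
Op 5: d = malloc(12) -> d = 21; heap: [0-8 FREE][9-10 ALLOC][11-20 ALLOC][21-32 ALLOC][33-40 FREE]
malloc(8): first-fit scan over [0-8 FREE][9-10 ALLOC][11-20 ALLOC][21-32 ALLOC][33-40 FREE] -> 0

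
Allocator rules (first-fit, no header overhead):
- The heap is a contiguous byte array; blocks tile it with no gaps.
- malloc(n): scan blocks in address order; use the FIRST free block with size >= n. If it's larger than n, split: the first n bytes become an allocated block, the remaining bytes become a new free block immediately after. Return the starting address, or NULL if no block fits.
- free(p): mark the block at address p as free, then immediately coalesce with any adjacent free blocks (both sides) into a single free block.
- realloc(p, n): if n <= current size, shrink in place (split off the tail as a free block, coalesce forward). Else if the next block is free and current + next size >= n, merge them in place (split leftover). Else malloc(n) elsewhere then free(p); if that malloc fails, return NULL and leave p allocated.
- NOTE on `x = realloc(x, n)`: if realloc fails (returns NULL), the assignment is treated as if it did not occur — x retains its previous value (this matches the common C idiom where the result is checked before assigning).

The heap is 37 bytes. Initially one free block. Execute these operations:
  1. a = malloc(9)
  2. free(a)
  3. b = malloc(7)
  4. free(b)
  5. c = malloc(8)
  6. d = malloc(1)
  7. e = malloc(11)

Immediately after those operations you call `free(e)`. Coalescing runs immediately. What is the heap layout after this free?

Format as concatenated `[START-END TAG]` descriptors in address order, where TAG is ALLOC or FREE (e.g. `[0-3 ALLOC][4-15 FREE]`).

Answer: [0-7 ALLOC][8-8 ALLOC][9-36 FREE]

Derivation:
Op 1: a = malloc(9) -> a = 0; heap: [0-8 ALLOC][9-36 FREE]
Op 2: free(a) -> (freed a); heap: [0-36 FREE]
Op 3: b = malloc(7) -> b = 0; heap: [0-6 ALLOC][7-36 FREE]
Op 4: free(b) -> (freed b); heap: [0-36 FREE]
Op 5: c = malloc(8) -> c = 0; heap: [0-7 ALLOC][8-36 FREE]
Op 6: d = malloc(1) -> d = 8; heap: [0-7 ALLOC][8-8 ALLOC][9-36 FREE]
Op 7: e = malloc(11) -> e = 9; heap: [0-7 ALLOC][8-8 ALLOC][9-19 ALLOC][20-36 FREE]
free(e): e = 9 -> block [9-19 ALLOC]; mark free, coalesce with adjacent free neighbors -> [0-7 ALLOC][8-8 ALLOC][9-36 FREE]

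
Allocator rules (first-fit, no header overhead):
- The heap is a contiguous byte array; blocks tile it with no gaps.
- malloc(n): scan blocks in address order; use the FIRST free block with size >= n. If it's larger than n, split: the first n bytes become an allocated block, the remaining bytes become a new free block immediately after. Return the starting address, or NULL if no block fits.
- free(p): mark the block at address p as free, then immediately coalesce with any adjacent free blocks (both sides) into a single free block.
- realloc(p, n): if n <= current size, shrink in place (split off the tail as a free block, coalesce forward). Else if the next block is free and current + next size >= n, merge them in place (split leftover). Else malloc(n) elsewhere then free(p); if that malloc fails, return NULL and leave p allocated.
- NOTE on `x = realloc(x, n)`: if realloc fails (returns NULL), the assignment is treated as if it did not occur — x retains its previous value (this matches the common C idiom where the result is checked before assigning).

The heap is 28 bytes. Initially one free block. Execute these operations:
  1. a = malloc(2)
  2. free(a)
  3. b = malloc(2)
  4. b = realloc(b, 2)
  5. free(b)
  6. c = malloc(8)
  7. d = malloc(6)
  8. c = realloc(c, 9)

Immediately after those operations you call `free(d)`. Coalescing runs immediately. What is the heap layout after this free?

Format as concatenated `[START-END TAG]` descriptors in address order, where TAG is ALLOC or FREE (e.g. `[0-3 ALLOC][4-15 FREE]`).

Answer: [0-13 FREE][14-22 ALLOC][23-27 FREE]

Derivation:
Op 1: a = malloc(2) -> a = 0; heap: [0-1 ALLOC][2-27 FREE]
Op 2: free(a) -> (freed a); heap: [0-27 FREE]
Op 3: b = malloc(2) -> b = 0; heap: [0-1 ALLOC][2-27 FREE]
Op 4: b = realloc(b, 2) -> b = 0; heap: [0-1 ALLOC][2-27 FREE]
Op 5: free(b) -> (freed b); heap: [0-27 FREE]
Op 6: c = malloc(8) -> c = 0; heap: [0-7 ALLOC][8-27 FREE]
Op 7: d = malloc(6) -> d = 8; heap: [0-7 ALLOC][8-13 ALLOC][14-27 FREE]
Op 8: c = realloc(c, 9) -> c = 14; heap: [0-7 FREE][8-13 ALLOC][14-22 ALLOC][23-27 FREE]
free(d): d = 8 -> block [8-13 ALLOC]; mark free, coalesce with adjacent free neighbors -> [0-13 FREE][14-22 ALLOC][23-27 FREE]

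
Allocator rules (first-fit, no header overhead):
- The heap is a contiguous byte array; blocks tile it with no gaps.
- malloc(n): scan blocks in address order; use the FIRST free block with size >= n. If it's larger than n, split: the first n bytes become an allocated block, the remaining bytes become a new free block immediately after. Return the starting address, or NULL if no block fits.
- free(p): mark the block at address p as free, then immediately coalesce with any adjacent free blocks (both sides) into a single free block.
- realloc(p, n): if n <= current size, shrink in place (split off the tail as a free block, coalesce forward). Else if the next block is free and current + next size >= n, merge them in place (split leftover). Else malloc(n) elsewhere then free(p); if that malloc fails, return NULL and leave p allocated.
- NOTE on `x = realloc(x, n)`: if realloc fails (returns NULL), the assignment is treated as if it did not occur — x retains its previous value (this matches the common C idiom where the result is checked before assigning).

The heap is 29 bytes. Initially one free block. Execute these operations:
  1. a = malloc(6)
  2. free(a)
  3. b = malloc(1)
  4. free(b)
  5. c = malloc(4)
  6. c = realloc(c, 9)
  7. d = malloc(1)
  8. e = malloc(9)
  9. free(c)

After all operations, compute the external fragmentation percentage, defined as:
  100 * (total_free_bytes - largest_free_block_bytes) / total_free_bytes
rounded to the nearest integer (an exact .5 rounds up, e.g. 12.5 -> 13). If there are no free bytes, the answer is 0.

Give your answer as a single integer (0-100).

Answer: 47

Derivation:
Op 1: a = malloc(6) -> a = 0; heap: [0-5 ALLOC][6-28 FREE]
Op 2: free(a) -> (freed a); heap: [0-28 FREE]
Op 3: b = malloc(1) -> b = 0; heap: [0-0 ALLOC][1-28 FREE]
Op 4: free(b) -> (freed b); heap: [0-28 FREE]
Op 5: c = malloc(4) -> c = 0; heap: [0-3 ALLOC][4-28 FREE]
Op 6: c = realloc(c, 9) -> c = 0; heap: [0-8 ALLOC][9-28 FREE]
Op 7: d = malloc(1) -> d = 9; heap: [0-8 ALLOC][9-9 ALLOC][10-28 FREE]
Op 8: e = malloc(9) -> e = 10; heap: [0-8 ALLOC][9-9 ALLOC][10-18 ALLOC][19-28 FREE]
Op 9: free(c) -> (freed c); heap: [0-8 FREE][9-9 ALLOC][10-18 ALLOC][19-28 FREE]
Free blocks: [9 10] total_free=19 largest=10 -> 100*(19-10)/19 = 900/19 ≈ 47.368 -> rounds to 47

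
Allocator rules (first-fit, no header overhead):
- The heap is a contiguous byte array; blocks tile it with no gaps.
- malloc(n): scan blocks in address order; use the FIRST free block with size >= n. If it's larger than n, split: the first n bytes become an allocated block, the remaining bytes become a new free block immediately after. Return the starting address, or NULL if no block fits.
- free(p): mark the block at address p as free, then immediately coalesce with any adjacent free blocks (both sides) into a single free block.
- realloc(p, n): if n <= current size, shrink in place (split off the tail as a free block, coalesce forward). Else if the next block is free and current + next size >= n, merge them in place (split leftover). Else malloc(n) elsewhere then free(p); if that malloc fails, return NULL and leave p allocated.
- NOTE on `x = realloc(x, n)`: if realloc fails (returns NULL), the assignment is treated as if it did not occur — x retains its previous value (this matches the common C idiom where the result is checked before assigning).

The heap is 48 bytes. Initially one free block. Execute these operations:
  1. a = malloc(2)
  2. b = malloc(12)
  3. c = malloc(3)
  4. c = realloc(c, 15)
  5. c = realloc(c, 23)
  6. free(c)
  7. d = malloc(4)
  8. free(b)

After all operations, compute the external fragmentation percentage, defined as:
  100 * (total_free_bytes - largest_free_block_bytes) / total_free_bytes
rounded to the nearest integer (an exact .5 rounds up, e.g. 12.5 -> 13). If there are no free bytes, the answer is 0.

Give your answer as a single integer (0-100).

Answer: 29

Derivation:
Op 1: a = malloc(2) -> a = 0; heap: [0-1 ALLOC][2-47 FREE]
Op 2: b = malloc(12) -> b = 2; heap: [0-1 ALLOC][2-13 ALLOC][14-47 FREE]
Op 3: c = malloc(3) -> c = 14; heap: [0-1 ALLOC][2-13 ALLOC][14-16 ALLOC][17-47 FREE]
Op 4: c = realloc(c, 15) -> c = 14; heap: [0-1 ALLOC][2-13 ALLOC][14-28 ALLOC][29-47 FREE]
Op 5: c = realloc(c, 23) -> c = 14; heap: [0-1 ALLOC][2-13 ALLOC][14-36 ALLOC][37-47 FREE]
Op 6: free(c) -> (freed c); heap: [0-1 ALLOC][2-13 ALLOC][14-47 FREE]
Op 7: d = malloc(4) -> d = 14; heap: [0-1 ALLOC][2-13 ALLOC][14-17 ALLOC][18-47 FREE]
Op 8: free(b) -> (freed b); heap: [0-1 ALLOC][2-13 FREE][14-17 ALLOC][18-47 FREE]
Free blocks: [12 30] total_free=42 largest=30 -> 100*(42-30)/42 = 1200/42 ≈ 28.571 -> rounds to 29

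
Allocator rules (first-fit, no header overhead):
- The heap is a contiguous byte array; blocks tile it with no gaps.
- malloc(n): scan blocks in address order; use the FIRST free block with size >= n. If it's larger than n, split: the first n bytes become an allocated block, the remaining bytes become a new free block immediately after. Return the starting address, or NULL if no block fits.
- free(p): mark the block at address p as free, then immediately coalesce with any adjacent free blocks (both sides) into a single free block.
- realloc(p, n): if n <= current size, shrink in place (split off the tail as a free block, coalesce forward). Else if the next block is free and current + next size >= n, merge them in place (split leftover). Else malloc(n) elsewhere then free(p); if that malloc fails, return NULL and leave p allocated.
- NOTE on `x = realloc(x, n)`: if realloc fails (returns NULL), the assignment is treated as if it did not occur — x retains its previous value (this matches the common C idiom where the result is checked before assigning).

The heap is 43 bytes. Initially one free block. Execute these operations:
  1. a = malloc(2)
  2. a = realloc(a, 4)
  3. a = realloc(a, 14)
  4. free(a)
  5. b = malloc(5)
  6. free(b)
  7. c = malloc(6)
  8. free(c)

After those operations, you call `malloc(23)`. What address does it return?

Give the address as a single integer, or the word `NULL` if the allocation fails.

Op 1: a = malloc(2) -> a = 0; heap: [0-1 ALLOC][2-42 FREE]
Op 2: a = realloc(a, 4) -> a = 0; heap: [0-3 ALLOC][4-42 FREE]
Op 3: a = realloc(a, 14) -> a = 0; heap: [0-13 ALLOC][14-42 FREE]
Op 4: free(a) -> (freed a); heap: [0-42 FREE]
Op 5: b = malloc(5) -> b = 0; heap: [0-4 ALLOC][5-42 FREE]
Op 6: free(b) -> (freed b); heap: [0-42 FREE]
Op 7: c = malloc(6) -> c = 0; heap: [0-5 ALLOC][6-42 FREE]
Op 8: free(c) -> (freed c); heap: [0-42 FREE]
malloc(23): first-fit scan over [0-42 FREE] -> 0

Answer: 0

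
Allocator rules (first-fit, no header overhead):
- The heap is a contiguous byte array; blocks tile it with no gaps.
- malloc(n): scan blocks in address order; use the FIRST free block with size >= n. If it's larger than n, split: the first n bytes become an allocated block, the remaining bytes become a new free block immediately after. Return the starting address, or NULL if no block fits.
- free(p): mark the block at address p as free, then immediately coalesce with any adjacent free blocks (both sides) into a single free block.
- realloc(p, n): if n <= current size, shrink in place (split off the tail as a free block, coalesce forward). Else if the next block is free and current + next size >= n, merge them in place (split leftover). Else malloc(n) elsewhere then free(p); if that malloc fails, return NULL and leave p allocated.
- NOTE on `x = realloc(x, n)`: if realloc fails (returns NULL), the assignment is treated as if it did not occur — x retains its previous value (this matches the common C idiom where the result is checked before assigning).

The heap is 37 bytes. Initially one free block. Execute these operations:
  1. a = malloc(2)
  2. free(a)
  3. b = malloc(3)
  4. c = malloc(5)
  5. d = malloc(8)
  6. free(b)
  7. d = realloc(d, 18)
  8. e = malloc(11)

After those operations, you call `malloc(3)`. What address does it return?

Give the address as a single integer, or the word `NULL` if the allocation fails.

Op 1: a = malloc(2) -> a = 0; heap: [0-1 ALLOC][2-36 FREE]
Op 2: free(a) -> (freed a); heap: [0-36 FREE]
Op 3: b = malloc(3) -> b = 0; heap: [0-2 ALLOC][3-36 FREE]
Op 4: c = malloc(5) -> c = 3; heap: [0-2 ALLOC][3-7 ALLOC][8-36 FREE]
Op 5: d = malloc(8) -> d = 8; heap: [0-2 ALLOC][3-7 ALLOC][8-15 ALLOC][16-36 FREE]
Op 6: free(b) -> (freed b); heap: [0-2 FREE][3-7 ALLOC][8-15 ALLOC][16-36 FREE]
Op 7: d = realloc(d, 18) -> d = 8; heap: [0-2 FREE][3-7 ALLOC][8-25 ALLOC][26-36 FREE]
Op 8: e = malloc(11) -> e = 26; heap: [0-2 FREE][3-7 ALLOC][8-25 ALLOC][26-36 ALLOC]
malloc(3): first-fit scan over [0-2 FREE][3-7 ALLOC][8-25 ALLOC][26-36 ALLOC] -> 0

Answer: 0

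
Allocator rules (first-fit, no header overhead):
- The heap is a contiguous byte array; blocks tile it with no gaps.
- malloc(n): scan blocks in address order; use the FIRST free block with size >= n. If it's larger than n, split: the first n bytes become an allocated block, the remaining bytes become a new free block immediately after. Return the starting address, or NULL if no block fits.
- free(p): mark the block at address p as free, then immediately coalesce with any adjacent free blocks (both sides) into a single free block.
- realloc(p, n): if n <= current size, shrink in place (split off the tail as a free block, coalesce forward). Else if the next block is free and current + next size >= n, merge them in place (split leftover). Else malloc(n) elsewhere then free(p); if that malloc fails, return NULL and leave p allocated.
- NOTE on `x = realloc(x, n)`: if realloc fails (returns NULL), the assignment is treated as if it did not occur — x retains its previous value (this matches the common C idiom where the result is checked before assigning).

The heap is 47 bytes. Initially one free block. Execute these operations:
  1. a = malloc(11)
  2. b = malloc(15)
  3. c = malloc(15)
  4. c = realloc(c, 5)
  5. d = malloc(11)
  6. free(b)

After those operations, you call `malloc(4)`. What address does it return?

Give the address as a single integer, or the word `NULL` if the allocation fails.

Answer: 11

Derivation:
Op 1: a = malloc(11) -> a = 0; heap: [0-10 ALLOC][11-46 FREE]
Op 2: b = malloc(15) -> b = 11; heap: [0-10 ALLOC][11-25 ALLOC][26-46 FREE]
Op 3: c = malloc(15) -> c = 26; heap: [0-10 ALLOC][11-25 ALLOC][26-40 ALLOC][41-46 FREE]
Op 4: c = realloc(c, 5) -> c = 26; heap: [0-10 ALLOC][11-25 ALLOC][26-30 ALLOC][31-46 FREE]
Op 5: d = malloc(11) -> d = 31; heap: [0-10 ALLOC][11-25 ALLOC][26-30 ALLOC][31-41 ALLOC][42-46 FREE]
Op 6: free(b) -> (freed b); heap: [0-10 ALLOC][11-25 FREE][26-30 ALLOC][31-41 ALLOC][42-46 FREE]
malloc(4): first-fit scan over [0-10 ALLOC][11-25 FREE][26-30 ALLOC][31-41 ALLOC][42-46 FREE] -> 11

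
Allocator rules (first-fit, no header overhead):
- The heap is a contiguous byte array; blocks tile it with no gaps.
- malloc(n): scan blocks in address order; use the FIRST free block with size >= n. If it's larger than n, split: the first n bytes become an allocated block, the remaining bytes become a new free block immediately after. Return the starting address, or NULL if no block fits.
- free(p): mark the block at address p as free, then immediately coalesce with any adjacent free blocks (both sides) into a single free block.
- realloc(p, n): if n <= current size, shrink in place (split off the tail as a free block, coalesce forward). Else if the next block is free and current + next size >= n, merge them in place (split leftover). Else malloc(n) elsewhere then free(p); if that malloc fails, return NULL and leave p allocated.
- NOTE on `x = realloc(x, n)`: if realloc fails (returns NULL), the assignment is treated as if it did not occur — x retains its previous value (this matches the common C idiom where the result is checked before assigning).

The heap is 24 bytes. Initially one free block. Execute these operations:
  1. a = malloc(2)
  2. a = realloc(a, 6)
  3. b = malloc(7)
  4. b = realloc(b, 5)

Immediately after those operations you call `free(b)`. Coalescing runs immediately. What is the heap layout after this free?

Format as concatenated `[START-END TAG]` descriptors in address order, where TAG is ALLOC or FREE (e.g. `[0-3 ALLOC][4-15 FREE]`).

Answer: [0-5 ALLOC][6-23 FREE]

Derivation:
Op 1: a = malloc(2) -> a = 0; heap: [0-1 ALLOC][2-23 FREE]
Op 2: a = realloc(a, 6) -> a = 0; heap: [0-5 ALLOC][6-23 FREE]
Op 3: b = malloc(7) -> b = 6; heap: [0-5 ALLOC][6-12 ALLOC][13-23 FREE]
Op 4: b = realloc(b, 5) -> b = 6; heap: [0-5 ALLOC][6-10 ALLOC][11-23 FREE]
free(b): b = 6 -> block [6-10 ALLOC]; mark free, coalesce with adjacent free neighbors -> [0-5 ALLOC][6-23 FREE]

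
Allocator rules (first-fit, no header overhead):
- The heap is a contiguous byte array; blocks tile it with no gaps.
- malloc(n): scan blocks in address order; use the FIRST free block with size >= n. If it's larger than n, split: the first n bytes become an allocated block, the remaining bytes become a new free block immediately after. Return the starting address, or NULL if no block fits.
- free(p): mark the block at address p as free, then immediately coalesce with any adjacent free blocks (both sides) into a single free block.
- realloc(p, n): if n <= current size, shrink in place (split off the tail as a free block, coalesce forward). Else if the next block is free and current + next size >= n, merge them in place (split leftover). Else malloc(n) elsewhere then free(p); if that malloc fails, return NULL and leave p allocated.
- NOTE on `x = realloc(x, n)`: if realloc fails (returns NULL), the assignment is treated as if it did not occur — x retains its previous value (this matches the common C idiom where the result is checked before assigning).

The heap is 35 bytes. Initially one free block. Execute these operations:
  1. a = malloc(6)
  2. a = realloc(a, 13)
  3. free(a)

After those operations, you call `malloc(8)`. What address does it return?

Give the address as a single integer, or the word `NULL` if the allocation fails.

Op 1: a = malloc(6) -> a = 0; heap: [0-5 ALLOC][6-34 FREE]
Op 2: a = realloc(a, 13) -> a = 0; heap: [0-12 ALLOC][13-34 FREE]
Op 3: free(a) -> (freed a); heap: [0-34 FREE]
malloc(8): first-fit scan over [0-34 FREE] -> 0

Answer: 0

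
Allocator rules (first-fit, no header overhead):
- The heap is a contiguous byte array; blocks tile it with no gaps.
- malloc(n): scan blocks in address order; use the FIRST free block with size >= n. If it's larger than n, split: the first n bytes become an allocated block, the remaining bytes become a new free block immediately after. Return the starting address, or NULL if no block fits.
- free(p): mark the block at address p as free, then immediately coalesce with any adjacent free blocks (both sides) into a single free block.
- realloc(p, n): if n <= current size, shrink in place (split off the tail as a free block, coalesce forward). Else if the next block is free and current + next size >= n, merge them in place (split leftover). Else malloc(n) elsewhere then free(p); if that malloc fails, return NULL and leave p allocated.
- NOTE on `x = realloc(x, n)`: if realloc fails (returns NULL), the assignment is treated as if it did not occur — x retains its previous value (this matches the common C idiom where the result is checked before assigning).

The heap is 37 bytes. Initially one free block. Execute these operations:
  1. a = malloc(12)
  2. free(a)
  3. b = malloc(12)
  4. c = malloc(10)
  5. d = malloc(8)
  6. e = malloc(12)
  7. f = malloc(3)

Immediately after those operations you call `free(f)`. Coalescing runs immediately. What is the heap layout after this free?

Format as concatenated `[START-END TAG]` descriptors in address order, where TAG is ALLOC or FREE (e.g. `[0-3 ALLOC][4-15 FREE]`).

Answer: [0-11 ALLOC][12-21 ALLOC][22-29 ALLOC][30-36 FREE]

Derivation:
Op 1: a = malloc(12) -> a = 0; heap: [0-11 ALLOC][12-36 FREE]
Op 2: free(a) -> (freed a); heap: [0-36 FREE]
Op 3: b = malloc(12) -> b = 0; heap: [0-11 ALLOC][12-36 FREE]
Op 4: c = malloc(10) -> c = 12; heap: [0-11 ALLOC][12-21 ALLOC][22-36 FREE]
Op 5: d = malloc(8) -> d = 22; heap: [0-11 ALLOC][12-21 ALLOC][22-29 ALLOC][30-36 FREE]
Op 6: e = malloc(12) -> e = NULL; heap: [0-11 ALLOC][12-21 ALLOC][22-29 ALLOC][30-36 FREE]
Op 7: f = malloc(3) -> f = 30; heap: [0-11 ALLOC][12-21 ALLOC][22-29 ALLOC][30-32 ALLOC][33-36 FREE]
free(f): f = 30 -> block [30-32 ALLOC]; mark free, coalesce with adjacent free neighbors -> [0-11 ALLOC][12-21 ALLOC][22-29 ALLOC][30-36 FREE]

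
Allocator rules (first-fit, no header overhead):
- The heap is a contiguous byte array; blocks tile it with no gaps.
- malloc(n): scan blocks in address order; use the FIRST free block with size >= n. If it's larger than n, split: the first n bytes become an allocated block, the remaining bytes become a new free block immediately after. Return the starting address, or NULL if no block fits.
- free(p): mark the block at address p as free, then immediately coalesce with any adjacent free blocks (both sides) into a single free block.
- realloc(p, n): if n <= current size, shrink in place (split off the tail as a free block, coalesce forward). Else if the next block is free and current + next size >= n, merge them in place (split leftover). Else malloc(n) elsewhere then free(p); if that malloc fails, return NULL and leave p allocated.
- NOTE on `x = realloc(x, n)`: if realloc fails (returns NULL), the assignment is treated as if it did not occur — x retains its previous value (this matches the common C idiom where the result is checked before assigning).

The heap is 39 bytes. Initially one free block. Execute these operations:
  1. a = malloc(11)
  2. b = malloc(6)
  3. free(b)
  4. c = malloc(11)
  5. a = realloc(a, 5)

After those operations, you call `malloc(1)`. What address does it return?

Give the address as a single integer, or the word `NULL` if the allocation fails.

Op 1: a = malloc(11) -> a = 0; heap: [0-10 ALLOC][11-38 FREE]
Op 2: b = malloc(6) -> b = 11; heap: [0-10 ALLOC][11-16 ALLOC][17-38 FREE]
Op 3: free(b) -> (freed b); heap: [0-10 ALLOC][11-38 FREE]
Op 4: c = malloc(11) -> c = 11; heap: [0-10 ALLOC][11-21 ALLOC][22-38 FREE]
Op 5: a = realloc(a, 5) -> a = 0; heap: [0-4 ALLOC][5-10 FREE][11-21 ALLOC][22-38 FREE]
malloc(1): first-fit scan over [0-4 ALLOC][5-10 FREE][11-21 ALLOC][22-38 FREE] -> 5

Answer: 5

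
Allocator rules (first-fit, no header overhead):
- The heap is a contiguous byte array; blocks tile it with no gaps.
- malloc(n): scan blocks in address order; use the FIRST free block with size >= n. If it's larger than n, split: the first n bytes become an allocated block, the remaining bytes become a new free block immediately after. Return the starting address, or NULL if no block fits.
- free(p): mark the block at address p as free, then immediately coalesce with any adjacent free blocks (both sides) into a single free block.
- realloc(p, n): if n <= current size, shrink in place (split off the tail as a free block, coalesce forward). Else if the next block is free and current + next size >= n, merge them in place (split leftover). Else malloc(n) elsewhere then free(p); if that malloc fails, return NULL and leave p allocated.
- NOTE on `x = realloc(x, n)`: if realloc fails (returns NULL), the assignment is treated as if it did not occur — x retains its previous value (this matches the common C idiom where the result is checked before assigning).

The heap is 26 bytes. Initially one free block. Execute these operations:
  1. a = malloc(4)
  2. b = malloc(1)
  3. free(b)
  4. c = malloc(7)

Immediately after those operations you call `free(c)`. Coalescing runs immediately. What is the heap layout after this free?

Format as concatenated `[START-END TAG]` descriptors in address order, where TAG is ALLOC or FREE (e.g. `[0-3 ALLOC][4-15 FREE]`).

Answer: [0-3 ALLOC][4-25 FREE]

Derivation:
Op 1: a = malloc(4) -> a = 0; heap: [0-3 ALLOC][4-25 FREE]
Op 2: b = malloc(1) -> b = 4; heap: [0-3 ALLOC][4-4 ALLOC][5-25 FREE]
Op 3: free(b) -> (freed b); heap: [0-3 ALLOC][4-25 FREE]
Op 4: c = malloc(7) -> c = 4; heap: [0-3 ALLOC][4-10 ALLOC][11-25 FREE]
free(c): c = 4 -> block [4-10 ALLOC]; mark free, coalesce with adjacent free neighbors -> [0-3 ALLOC][4-25 FREE]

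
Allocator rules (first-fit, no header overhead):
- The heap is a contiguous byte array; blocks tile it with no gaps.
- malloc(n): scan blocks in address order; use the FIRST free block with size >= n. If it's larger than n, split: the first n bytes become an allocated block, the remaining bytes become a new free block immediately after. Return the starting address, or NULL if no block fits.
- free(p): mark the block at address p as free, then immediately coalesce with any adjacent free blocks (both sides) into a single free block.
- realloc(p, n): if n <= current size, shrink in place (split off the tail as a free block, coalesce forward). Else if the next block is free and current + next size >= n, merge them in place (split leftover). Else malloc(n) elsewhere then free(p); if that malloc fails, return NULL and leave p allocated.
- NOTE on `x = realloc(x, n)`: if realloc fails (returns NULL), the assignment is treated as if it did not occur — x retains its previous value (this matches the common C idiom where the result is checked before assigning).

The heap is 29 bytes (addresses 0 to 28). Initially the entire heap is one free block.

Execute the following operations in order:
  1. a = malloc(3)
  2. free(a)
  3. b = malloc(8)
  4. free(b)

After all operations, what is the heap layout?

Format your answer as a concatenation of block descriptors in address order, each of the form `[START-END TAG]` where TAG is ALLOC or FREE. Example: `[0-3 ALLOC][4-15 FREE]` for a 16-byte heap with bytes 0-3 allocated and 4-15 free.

Answer: [0-28 FREE]

Derivation:
Op 1: a = malloc(3) -> a = 0; heap: [0-2 ALLOC][3-28 FREE]
Op 2: free(a) -> (freed a); heap: [0-28 FREE]
Op 3: b = malloc(8) -> b = 0; heap: [0-7 ALLOC][8-28 FREE]
Op 4: free(b) -> (freed b); heap: [0-28 FREE]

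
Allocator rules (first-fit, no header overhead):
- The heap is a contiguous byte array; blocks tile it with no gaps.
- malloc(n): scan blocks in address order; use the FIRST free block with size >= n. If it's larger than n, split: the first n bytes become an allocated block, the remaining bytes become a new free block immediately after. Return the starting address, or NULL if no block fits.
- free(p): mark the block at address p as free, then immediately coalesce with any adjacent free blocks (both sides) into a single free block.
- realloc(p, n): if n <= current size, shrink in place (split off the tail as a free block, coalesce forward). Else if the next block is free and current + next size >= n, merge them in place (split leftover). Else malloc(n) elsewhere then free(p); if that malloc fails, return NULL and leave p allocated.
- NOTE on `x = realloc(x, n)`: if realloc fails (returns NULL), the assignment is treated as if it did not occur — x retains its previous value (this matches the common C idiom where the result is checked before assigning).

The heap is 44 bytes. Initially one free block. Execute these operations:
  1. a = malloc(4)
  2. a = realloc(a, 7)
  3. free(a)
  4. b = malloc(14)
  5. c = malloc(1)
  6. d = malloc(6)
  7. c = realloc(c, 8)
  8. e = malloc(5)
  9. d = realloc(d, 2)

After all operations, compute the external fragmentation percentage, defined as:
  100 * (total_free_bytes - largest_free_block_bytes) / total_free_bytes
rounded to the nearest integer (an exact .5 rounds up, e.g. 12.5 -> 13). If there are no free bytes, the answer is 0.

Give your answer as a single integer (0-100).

Answer: 33

Derivation:
Op 1: a = malloc(4) -> a = 0; heap: [0-3 ALLOC][4-43 FREE]
Op 2: a = realloc(a, 7) -> a = 0; heap: [0-6 ALLOC][7-43 FREE]
Op 3: free(a) -> (freed a); heap: [0-43 FREE]
Op 4: b = malloc(14) -> b = 0; heap: [0-13 ALLOC][14-43 FREE]
Op 5: c = malloc(1) -> c = 14; heap: [0-13 ALLOC][14-14 ALLOC][15-43 FREE]
Op 6: d = malloc(6) -> d = 15; heap: [0-13 ALLOC][14-14 ALLOC][15-20 ALLOC][21-43 FREE]
Op 7: c = realloc(c, 8) -> c = 21; heap: [0-13 ALLOC][14-14 FREE][15-20 ALLOC][21-28 ALLOC][29-43 FREE]
Op 8: e = malloc(5) -> e = 29; heap: [0-13 ALLOC][14-14 FREE][15-20 ALLOC][21-28 ALLOC][29-33 ALLOC][34-43 FREE]
Op 9: d = realloc(d, 2) -> d = 15; heap: [0-13 ALLOC][14-14 FREE][15-16 ALLOC][17-20 FREE][21-28 ALLOC][29-33 ALLOC][34-43 FREE]
Free blocks: [1 4 10] total_free=15 largest=10 -> 100*(15-10)/15 = 500/15 ≈ 33.333 -> rounds to 33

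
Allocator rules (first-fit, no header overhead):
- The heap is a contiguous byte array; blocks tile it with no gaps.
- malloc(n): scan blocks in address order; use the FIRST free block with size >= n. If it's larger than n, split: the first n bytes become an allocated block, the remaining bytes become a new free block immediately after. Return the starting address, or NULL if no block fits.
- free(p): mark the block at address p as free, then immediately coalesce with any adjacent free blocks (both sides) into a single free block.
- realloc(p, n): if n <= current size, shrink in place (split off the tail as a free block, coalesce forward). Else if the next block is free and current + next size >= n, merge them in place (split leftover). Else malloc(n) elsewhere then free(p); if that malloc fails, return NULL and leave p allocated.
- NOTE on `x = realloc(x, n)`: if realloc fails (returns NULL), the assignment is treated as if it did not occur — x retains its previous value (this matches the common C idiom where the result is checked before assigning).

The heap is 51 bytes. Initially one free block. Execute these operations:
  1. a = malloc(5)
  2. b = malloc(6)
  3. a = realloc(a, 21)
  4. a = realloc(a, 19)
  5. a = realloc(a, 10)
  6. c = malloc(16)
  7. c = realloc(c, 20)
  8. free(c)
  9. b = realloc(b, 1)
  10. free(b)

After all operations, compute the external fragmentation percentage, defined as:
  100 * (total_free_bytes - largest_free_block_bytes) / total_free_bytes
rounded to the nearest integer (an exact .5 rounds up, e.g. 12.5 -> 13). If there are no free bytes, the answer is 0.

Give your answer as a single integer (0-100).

Op 1: a = malloc(5) -> a = 0; heap: [0-4 ALLOC][5-50 FREE]
Op 2: b = malloc(6) -> b = 5; heap: [0-4 ALLOC][5-10 ALLOC][11-50 FREE]
Op 3: a = realloc(a, 21) -> a = 11; heap: [0-4 FREE][5-10 ALLOC][11-31 ALLOC][32-50 FREE]
Op 4: a = realloc(a, 19) -> a = 11; heap: [0-4 FREE][5-10 ALLOC][11-29 ALLOC][30-50 FREE]
Op 5: a = realloc(a, 10) -> a = 11; heap: [0-4 FREE][5-10 ALLOC][11-20 ALLOC][21-50 FREE]
Op 6: c = malloc(16) -> c = 21; heap: [0-4 FREE][5-10 ALLOC][11-20 ALLOC][21-36 ALLOC][37-50 FREE]
Op 7: c = realloc(c, 20) -> c = 21; heap: [0-4 FREE][5-10 ALLOC][11-20 ALLOC][21-40 ALLOC][41-50 FREE]
Op 8: free(c) -> (freed c); heap: [0-4 FREE][5-10 ALLOC][11-20 ALLOC][21-50 FREE]
Op 9: b = realloc(b, 1) -> b = 5; heap: [0-4 FREE][5-5 ALLOC][6-10 FREE][11-20 ALLOC][21-50 FREE]
Op 10: free(b) -> (freed b); heap: [0-10 FREE][11-20 ALLOC][21-50 FREE]
Free blocks: [11 30] total_free=41 largest=30 -> 100*(41-30)/41 = 1100/41 ≈ 26.829 -> rounds to 27

Answer: 27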